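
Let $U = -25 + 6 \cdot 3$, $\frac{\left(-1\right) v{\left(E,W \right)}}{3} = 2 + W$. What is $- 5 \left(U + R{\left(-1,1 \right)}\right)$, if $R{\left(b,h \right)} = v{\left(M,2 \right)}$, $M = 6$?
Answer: $95$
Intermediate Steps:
$v{\left(E,W \right)} = -6 - 3 W$ ($v{\left(E,W \right)} = - 3 \left(2 + W\right) = -6 - 3 W$)
$U = -7$ ($U = -25 + 18 = -7$)
$R{\left(b,h \right)} = -12$ ($R{\left(b,h \right)} = -6 - 6 = -12$)
$- 5 \left(U + R{\left(-1,1 \right)}\right) = - 5 \left(-7 - 12\right) = \left(-5\right) \left(-19\right) = 95$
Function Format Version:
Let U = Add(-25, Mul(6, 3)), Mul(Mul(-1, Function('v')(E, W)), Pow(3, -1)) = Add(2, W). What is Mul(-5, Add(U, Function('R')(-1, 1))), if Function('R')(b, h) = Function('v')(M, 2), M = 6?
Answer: 95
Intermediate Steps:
Function('v')(E, W) = Add(-6, Mul(-3, W)) (Function('v')(E, W) = Mul(-3, Add(2, W)) = Add(-6, Mul(-3, W)))
U = -7 (U = Add(-25, 18) = -7)
Function('R')(b, h) = -12 (Function('R')(b, h) = Add(-6, Mul(-3, 2)) = Add(-6, -6) = -12)
Mul(-5, Add(U, Function('R')(-1, 1))) = Mul(-5, Add(-7, -12)) = Mul(-5, -19) = 95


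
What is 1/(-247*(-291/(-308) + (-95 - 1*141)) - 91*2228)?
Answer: -308/44564325 ≈ -6.9114e-6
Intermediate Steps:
1/(-247*(-291/(-308) + (-95 - 1*141)) - 91*2228) = 1/(-247*(-291*(-1/308) + (-95 - 141)) - 202748) = 1/(-247*(291/308 - 236) - 202748) = 1/(-247*(-72397/308) - 202748) = 1/(17882059/308 - 202748) = 1/(-44564325/308) = -308/44564325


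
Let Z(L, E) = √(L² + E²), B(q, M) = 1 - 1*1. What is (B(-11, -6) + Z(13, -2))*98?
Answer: 98*√173 ≈ 1289.0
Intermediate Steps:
B(q, M) = 0 (B(q, M) = 1 - 1 = 0)
Z(L, E) = √(E² + L²)
(B(-11, -6) + Z(13, -2))*98 = (0 + √((-2)² + 13²))*98 = (0 + √(4 + 169))*98 = (0 + √173)*98 = √173*98 = 98*√173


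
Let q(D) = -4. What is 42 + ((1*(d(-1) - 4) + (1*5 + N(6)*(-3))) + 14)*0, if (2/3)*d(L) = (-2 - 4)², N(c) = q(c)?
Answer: 42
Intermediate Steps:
N(c) = -4
d(L) = 54 (d(L) = 3*(-2 - 4)²/2 = (3/2)*(-6)² = (3/2)*36 = 54)
42 + ((1*(d(-1) - 4) + (1*5 + N(6)*(-3))) + 14)*0 = 42 + ((1*(54 - 4) + (1*5 - 4*(-3))) + 14)*0 = 42 + ((1*50 + (5 + 12)) + 14)*0 = 42 + ((50 + 17) + 14)*0 = 42 + (67 + 14)*0 = 42 + 81*0 = 42 + 0 = 42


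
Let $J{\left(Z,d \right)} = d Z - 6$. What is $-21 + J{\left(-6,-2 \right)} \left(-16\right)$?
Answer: $-117$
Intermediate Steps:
$J{\left(Z,d \right)} = -6 + Z d$ ($J{\left(Z,d \right)} = Z d - 6 = -6 + Z d$)
$-21 + J{\left(-6,-2 \right)} \left(-16\right) = -21 + \left(-6 - -12\right) \left(-16\right) = -21 + \left(-6 + 12\right) \left(-16\right) = -21 + 6 \left(-16\right) = -21 - 96 = -117$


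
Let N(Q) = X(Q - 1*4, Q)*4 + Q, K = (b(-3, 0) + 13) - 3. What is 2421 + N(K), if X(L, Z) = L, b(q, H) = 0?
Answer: 2455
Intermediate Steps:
K = 10 (K = (0 + 13) - 3 = 13 - 3 = 10)
N(Q) = -16 + 5*Q (N(Q) = (Q - 1*4)*4 + Q = (Q - 4)*4 + Q = (-4 + Q)*4 + Q = (-16 + 4*Q) + Q = -16 + 5*Q)
2421 + N(K) = 2421 + (-16 + 5*10) = 2421 + (-16 + 50) = 2421 + 34 = 2455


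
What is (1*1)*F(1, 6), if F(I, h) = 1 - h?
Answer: -5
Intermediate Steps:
(1*1)*F(1, 6) = (1*1)*(1 - 1*6) = 1*(1 - 6) = 1*(-5) = -5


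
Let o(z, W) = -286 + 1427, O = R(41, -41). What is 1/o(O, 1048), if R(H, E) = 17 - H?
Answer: 1/1141 ≈ 0.00087642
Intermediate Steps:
O = -24 (O = 17 - 1*41 = 17 - 41 = -24)
o(z, W) = 1141
1/o(O, 1048) = 1/1141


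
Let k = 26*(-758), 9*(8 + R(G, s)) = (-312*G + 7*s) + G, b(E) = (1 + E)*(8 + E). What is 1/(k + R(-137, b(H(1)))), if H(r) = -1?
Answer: -9/134837 ≈ -6.6747e-5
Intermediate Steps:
R(G, s) = -8 - 311*G/9 + 7*s/9 (R(G, s) = -8 + ((-312*G + 7*s) + G)/9 = -8 + (-311*G + 7*s)/9 = -8 + (-311*G/9 + 7*s/9) = -8 - 311*G/9 + 7*s/9)
k = -19708
1/(k + R(-137, b(H(1)))) = 1/(-19708 + (-8 - 311/9*(-137) + 7*(8 + (-1)² + 9*(-1))/9)) = 1/(-19708 + (-8 + 42607/9 + 7*(8 + 1 - 9)/9)) = 1/(-19708 + (-8 + 42607/9 + (7/9)*0)) = 1/(-19708 + (-8 + 42607/9 + 0)) = 1/(-19708 + 42535/9) = 1/(-134837/9) = -9/134837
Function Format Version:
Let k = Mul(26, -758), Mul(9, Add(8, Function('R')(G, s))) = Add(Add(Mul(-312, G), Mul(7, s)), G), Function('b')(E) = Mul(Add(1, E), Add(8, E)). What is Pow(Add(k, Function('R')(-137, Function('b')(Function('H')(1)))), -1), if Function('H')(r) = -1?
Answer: Rational(-9, 134837) ≈ -6.6747e-5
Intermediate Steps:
Function('R')(G, s) = Add(-8, Mul(Rational(-311, 9), G), Mul(Rational(7, 9), s)) (Function('R')(G, s) = Add(-8, Mul(Rational(1, 9), Add(Add(Mul(-312, G), Mul(7, s)), G))) = Add(-8, Mul(Rational(1, 9), Add(Mul(-311, G), Mul(7, s)))) = Add(-8, Add(Mul(Rational(-311, 9), G), Mul(Rational(7, 9), s))) = Add(-8, Mul(Rational(-311, 9), G), Mul(Rational(7, 9), s)))
k = -19708
Pow(Add(k, Function('R')(-137, Function('b')(Function('H')(1)))), -1) = Pow(Add(-19708, Add(-8, Mul(Rational(-311, 9), -137), Mul(Rational(7, 9), Add(8, Pow(-1, 2), Mul(9, -1))))), -1) = Pow(Add(-19708, Add(-8, Rational(42607, 9), Mul(Rational(7, 9), Add(8, 1, -9)))), -1) = Pow(Add(-19708, Add(-8, Rational(42607, 9), Mul(Rational(7, 9), 0))), -1) = Pow(Add(-19708, Add(-8, Rational(42607, 9), 0)), -1) = Pow(Add(-19708, Rational(42535, 9)), -1) = Pow(Rational(-134837, 9), -1) = Rational(-9, 134837)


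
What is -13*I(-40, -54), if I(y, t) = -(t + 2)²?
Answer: 35152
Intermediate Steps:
I(y, t) = -(2 + t)²
-13*I(-40, -54) = -(-13)*(2 - 54)² = -(-13)*(-52)² = -(-13)*2704 = -13*(-2704) = 35152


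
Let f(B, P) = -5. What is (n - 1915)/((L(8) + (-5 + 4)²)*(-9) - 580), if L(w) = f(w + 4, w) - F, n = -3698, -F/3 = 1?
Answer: 5613/571 ≈ 9.8301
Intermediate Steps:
F = -3 (F = -3*1 = -3)
L(w) = -2 (L(w) = -5 - 1*(-3) = -5 + 3 = -2)
(n - 1915)/((L(8) + (-5 + 4)²)*(-9) - 580) = (-3698 - 1915)/((-2 + (-5 + 4)²)*(-9) - 580) = -5613/((-2 + (-1)²)*(-9) - 580) = -5613/((-2 + 1)*(-9) - 580) = -5613/(-1*(-9) - 580) = -5613/(9 - 580) = -5613/(-571) = -5613*(-1/571) = 5613/571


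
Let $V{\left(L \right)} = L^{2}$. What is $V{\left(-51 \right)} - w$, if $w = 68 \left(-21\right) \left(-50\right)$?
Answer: $-68799$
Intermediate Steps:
$w = 71400$ ($w = \left(-1428\right) \left(-50\right) = 71400$)
$V{\left(-51 \right)} - w = \left(-51\right)^{2} - 71400 = 2601 - 71400 = -68799$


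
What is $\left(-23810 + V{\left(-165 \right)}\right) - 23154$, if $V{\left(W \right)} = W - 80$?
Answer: $-47209$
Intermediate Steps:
$V{\left(W \right)} = -80 + W$ ($V{\left(W \right)} = W - 80 = -80 + W$)
$\left(-23810 + V{\left(-165 \right)}\right) - 23154 = \left(-23810 - 245\right) - 23154 = -24055 - 23154 = -47209$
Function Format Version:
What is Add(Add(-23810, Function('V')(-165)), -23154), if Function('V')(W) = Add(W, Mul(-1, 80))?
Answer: -47209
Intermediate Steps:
Function('V')(W) = Add(-80, W) (Function('V')(W) = Add(W, -80) = Add(-80, W))
Add(Add(-23810, Function('V')(-165)), -23154) = Add(Add(-23810, Add(-80, -165)), -23154) = Add(Add(-23810, -245), -23154) = Add(-24055, -23154) = -47209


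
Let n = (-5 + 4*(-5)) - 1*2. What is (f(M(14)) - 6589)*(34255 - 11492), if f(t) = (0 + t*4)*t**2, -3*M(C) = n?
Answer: -83608499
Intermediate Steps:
n = -27 (n = (-5 - 20) - 2 = -25 - 2 = -27)
M(C) = 9 (M(C) = -1/3*(-27) = 9)
f(t) = 4*t**3 (f(t) = (0 + 4*t)*t**2 = (4*t)*t**2 = 4*t**3)
(f(M(14)) - 6589)*(34255 - 11492) = (4*9**3 - 6589)*(34255 - 11492) = (4*729 - 6589)*22763 = (2916 - 6589)*22763 = -3673*22763 = -83608499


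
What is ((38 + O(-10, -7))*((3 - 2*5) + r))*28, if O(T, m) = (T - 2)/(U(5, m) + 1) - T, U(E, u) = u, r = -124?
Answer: -183400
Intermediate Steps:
O(T, m) = -T + (-2 + T)/(1 + m) (O(T, m) = (T - 2)/(m + 1) - T = (-2 + T)/(1 + m) - T = -T + (-2 + T)/(1 + m))
((38 + O(-10, -7))*((3 - 2*5) + r))*28 = ((38 + (-2 - 1*(-10)*(-7))/(1 - 7))*((3 - 2*5) - 124))*28 = ((38 + (-2 - 70)/(-6))*((3 - 10) - 124))*28 = ((38 - 1/6*(-72))*(-7 - 124))*28 = ((38 + 12)*(-131))*28 = (50*(-131))*28 = -6550*28 = -183400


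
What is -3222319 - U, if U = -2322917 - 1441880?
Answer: 542478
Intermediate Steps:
U = -3764797
-3222319 - U = -3222319 - 1*(-3764797) = -3222319 + 3764797 = 542478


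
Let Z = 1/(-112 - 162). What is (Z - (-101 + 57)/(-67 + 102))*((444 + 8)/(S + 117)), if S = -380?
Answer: -2716746/1261085 ≈ -2.1543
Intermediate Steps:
Z = -1/274 (Z = 1/(-274) = -1/274 ≈ -0.0036496)
(Z - (-101 + 57)/(-67 + 102))*((444 + 8)/(S + 117)) = (-1/274 - (-101 + 57)/(-67 + 102))*((444 + 8)/(-380 + 117)) = (-1/274 - (-44)/35)*(452/(-263)) = (-1/274 - (-44)/35)*(452*(-1/263)) = (-1/274 - 1*(-44/35))*(-452/263) = (-1/274 + 44/35)*(-452/263) = (12021/9590)*(-452/263) = -2716746/1261085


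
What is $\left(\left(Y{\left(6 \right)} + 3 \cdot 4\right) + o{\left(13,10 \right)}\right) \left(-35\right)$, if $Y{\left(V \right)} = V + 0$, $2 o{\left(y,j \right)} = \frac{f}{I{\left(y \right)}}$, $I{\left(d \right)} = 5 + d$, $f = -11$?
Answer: $- \frac{22295}{36} \approx -619.31$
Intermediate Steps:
$o{\left(y,j \right)} = - \frac{11}{2 \left(5 + y\right)}$ ($o{\left(y,j \right)} = \frac{\left(-11\right) \frac{1}{5 + y}}{2} = - \frac{11}{2 \left(5 + y\right)}$)
$Y{\left(V \right)} = V$
$\left(\left(Y{\left(6 \right)} + 3 \cdot 4\right) + o{\left(13,10 \right)}\right) \left(-35\right) = \left(\left(6 + 3 \cdot 4\right) - \frac{11}{10 + 2 \cdot 13}\right) \left(-35\right) = \left(\left(6 + 12\right) - \frac{11}{10 + 26}\right) \left(-35\right) = \left(18 - \frac{11}{36}\right) \left(-35\right) = \frac{637}{36} \left(-35\right) = - \frac{22295}{36}$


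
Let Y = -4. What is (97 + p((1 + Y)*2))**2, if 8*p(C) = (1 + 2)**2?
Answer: 616225/64 ≈ 9628.5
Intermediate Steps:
p(C) = 9/8 (p(C) = (1 + 2)**2/8 = (1/8)*3**2 = (1/8)*9 = 9/8)
(97 + p((1 + Y)*2))**2 = (97 + 9/8)**2 = (785/8)**2 = 616225/64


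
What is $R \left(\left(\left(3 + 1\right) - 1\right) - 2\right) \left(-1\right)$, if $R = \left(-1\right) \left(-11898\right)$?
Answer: $-11898$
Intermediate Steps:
$R = 11898$
$R \left(\left(\left(3 + 1\right) - 1\right) - 2\right) \left(-1\right) = 11898 \left(\left(\left(3 + 1\right) - 1\right) - 2\right) \left(-1\right) = 11898 \left(\left(4 - 1\right) - 2\right) \left(-1\right) = 11898 \left(3 - 2\right) \left(-1\right) = 11898 \cdot 1 \left(-1\right) = 11898 \left(-1\right) = -11898$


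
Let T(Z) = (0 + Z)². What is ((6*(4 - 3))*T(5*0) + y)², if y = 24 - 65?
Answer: 1681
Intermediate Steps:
T(Z) = Z²
y = -41
((6*(4 - 3))*T(5*0) + y)² = ((6*(4 - 3))*(5*0)² - 41)² = ((6*1)*0² - 41)² = (6*0 - 41)² = (0 - 41)² = (-41)² = 1681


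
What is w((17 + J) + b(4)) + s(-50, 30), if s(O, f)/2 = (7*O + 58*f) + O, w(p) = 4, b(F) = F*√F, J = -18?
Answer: 2684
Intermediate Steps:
b(F) = F^(3/2)
s(O, f) = 16*O + 116*f (s(O, f) = 2*((7*O + 58*f) + O) = 2*(8*O + 58*f) = 16*O + 116*f)
w((17 + J) + b(4)) + s(-50, 30) = 4 + (16*(-50) + 116*30) = 4 + (-800 + 3480) = 4 + 2680 = 2684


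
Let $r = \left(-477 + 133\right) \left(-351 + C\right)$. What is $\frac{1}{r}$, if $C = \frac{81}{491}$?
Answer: $\frac{491}{59257440} \approx 8.2859 \cdot 10^{-6}$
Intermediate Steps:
$C = \frac{81}{491}$ ($C = 81 \cdot \frac{1}{491} = \frac{81}{491} \approx 0.16497$)
$r = \frac{59257440}{491}$ ($r = \left(-477 + 133\right) \left(-351 + \frac{81}{491}\right) = \left(-344\right) \left(- \frac{172260}{491}\right) = \frac{59257440}{491} \approx 1.2069 \cdot 10^{5}$)
$\frac{1}{r} = \frac{1}{\frac{59257440}{491}} = \frac{491}{59257440}$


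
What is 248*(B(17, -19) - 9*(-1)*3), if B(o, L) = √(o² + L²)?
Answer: 6696 + 1240*√26 ≈ 13019.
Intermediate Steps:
B(o, L) = √(L² + o²)
248*(B(17, -19) - 9*(-1)*3) = 248*(√((-19)² + 17²) - 9*(-1)*3) = 248*(√(361 + 289) + 9*3) = 248*(√650 + 27) = 248*(5*√26 + 27) = 248*(27 + 5*√26) = 6696 + 1240*√26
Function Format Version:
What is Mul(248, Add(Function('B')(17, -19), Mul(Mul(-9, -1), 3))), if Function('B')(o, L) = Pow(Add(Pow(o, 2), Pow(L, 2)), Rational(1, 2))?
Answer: Add(6696, Mul(1240, Pow(26, Rational(1, 2)))) ≈ 13019.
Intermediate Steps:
Function('B')(o, L) = Pow(Add(Pow(L, 2), Pow(o, 2)), Rational(1, 2))
Mul(248, Add(Function('B')(17, -19), Mul(Mul(-9, -1), 3))) = Mul(248, Add(Pow(Add(Pow(-19, 2), Pow(17, 2)), Rational(1, 2)), Mul(Mul(-9, -1), 3))) = Mul(248, Add(Pow(Add(361, 289), Rational(1, 2)), Mul(9, 3))) = Mul(248, Add(Pow(650, Rational(1, 2)), 27)) = Mul(248, Add(Mul(5, Pow(26, Rational(1, 2))), 27)) = Mul(248, Add(27, Mul(5, Pow(26, Rational(1, 2))))) = Add(6696, Mul(1240, Pow(26, Rational(1, 2))))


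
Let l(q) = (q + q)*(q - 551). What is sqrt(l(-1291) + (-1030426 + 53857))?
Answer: 5*sqrt(151179) ≈ 1944.1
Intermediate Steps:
l(q) = 2*q*(-551 + q) (l(q) = (2*q)*(-551 + q) = 2*q*(-551 + q))
sqrt(l(-1291) + (-1030426 + 53857)) = sqrt(2*(-1291)*(-551 - 1291) + (-1030426 + 53857)) = sqrt(2*(-1291)*(-1842) - 976569) = sqrt(4756044 - 976569) = sqrt(3779475) = 5*sqrt(151179)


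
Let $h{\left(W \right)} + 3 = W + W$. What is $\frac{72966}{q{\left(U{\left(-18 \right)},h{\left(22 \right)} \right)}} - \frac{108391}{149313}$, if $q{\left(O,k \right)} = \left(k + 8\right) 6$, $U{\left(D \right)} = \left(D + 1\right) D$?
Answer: $\frac{1810484234}{7316337} \approx 247.46$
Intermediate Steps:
$U{\left(D \right)} = D \left(1 + D\right)$ ($U{\left(D \right)} = \left(1 + D\right) D = D \left(1 + D\right)$)
$h{\left(W \right)} = -3 + 2 W$ ($h{\left(W \right)} = -3 + \left(W + W\right) = -3 + 2 W$)
$q{\left(O,k \right)} = 48 + 6 k$ ($q{\left(O,k \right)} = \left(8 + k\right) 6 = 48 + 6 k$)
$\frac{72966}{q{\left(U{\left(-18 \right)},h{\left(22 \right)} \right)}} - \frac{108391}{149313} = \frac{72966}{48 + 6 \left(-3 + 2 \cdot 22\right)} - \frac{108391}{149313} = \frac{72966}{48 + 6 \left(-3 + 44\right)} - \frac{108391}{149313} = \frac{72966}{48 + 6 \cdot 41} - \frac{108391}{149313} = \frac{72966}{48 + 246} - \frac{108391}{149313} = \frac{72966}{294} - \frac{108391}{149313} = 72966 \cdot \frac{1}{294} - \frac{108391}{149313} = \frac{12161}{49} - \frac{108391}{149313} = \frac{1810484234}{7316337}$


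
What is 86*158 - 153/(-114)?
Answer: 516395/38 ≈ 13589.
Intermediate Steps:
86*158 - 153/(-114) = 13588 - 153*(-1/114) = 13588 + 51/38 = 516395/38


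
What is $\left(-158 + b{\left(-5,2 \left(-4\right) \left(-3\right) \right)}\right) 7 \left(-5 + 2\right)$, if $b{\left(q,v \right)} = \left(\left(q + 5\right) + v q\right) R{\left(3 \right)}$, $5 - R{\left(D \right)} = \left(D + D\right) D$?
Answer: $-29442$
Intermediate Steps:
$R{\left(D \right)} = 5 - 2 D^{2}$ ($R{\left(D \right)} = 5 - \left(D + D\right) D = 5 - 2 D D = 5 - 2 D^{2}$)
$b{\left(q,v \right)} = -65 - 13 q - 13 q v$ ($b{\left(q,v \right)} = \left(\left(q + 5\right) + v q\right) \left(5 - 2 \cdot 3^{2}\right) = \left(\left(5 + q\right) + q v\right) \left(5 - 18\right) = \left(5 + q + q v\right) \left(5 - 18\right) = \left(5 + q + q v\right) \left(-13\right) = -65 - 13 q - 13 q v$)
$\left(-158 + b{\left(-5,2 \left(-4\right) \left(-3\right) \right)}\right) 7 \left(-5 + 2\right) = \left(-158 - \left(-65\right) 2 \left(-4\right) \left(-3\right)\right) 7 \left(-5 + 2\right) = \left(-158 - \left(-65\right) \left(-8\right) \left(-3\right)\right) 7 \left(-3\right) = \left(-158 - -1560\right) \left(-21\right) = \left(-158 + \left(-65 + 65 + 1560\right)\right) \left(-21\right) = \left(-158 + 1560\right) \left(-21\right) = 1402 \left(-21\right) = -29442$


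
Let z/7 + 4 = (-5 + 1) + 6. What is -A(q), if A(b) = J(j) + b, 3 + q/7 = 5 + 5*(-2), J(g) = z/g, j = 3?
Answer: 182/3 ≈ 60.667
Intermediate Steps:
z = -14 (z = -28 + 7*((-5 + 1) + 6) = -28 + 7*(-4 + 6) = -28 + 7*2 = -28 + 14 = -14)
J(g) = -14/g
q = -56 (q = -21 + 7*(5 + 5*(-2)) = -21 + 7*(5 - 10) = -21 + 7*(-5) = -21 - 35 = -56)
A(b) = -14/3 + b
-A(q) = -(-14/3 - 56) = -1*(-182/3) = 182/3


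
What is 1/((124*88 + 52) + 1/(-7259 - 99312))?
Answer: 106571/1168444443 ≈ 9.1208e-5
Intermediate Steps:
1/((124*88 + 52) + 1/(-7259 - 99312)) = 1/((10912 + 52) + 1/(-106571)) = 1/(10964 - 1/106571) = 1/(1168444443/106571) = 106571/1168444443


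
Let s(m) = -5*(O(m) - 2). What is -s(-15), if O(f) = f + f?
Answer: -160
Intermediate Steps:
O(f) = 2*f
s(m) = 10 - 10*m (s(m) = -5*(2*m - 2) = -5*(-2 + 2*m) = 10 - 10*m)
-s(-15) = -(10 - 10*(-15)) = -(10 + 150) = -1*160 = -160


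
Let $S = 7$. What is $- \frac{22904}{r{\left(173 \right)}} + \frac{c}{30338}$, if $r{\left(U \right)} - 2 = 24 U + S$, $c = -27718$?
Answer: $- \frac{405098075}{63118209} \approx -6.4181$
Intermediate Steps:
$r{\left(U \right)} = 9 + 24 U$ ($r{\left(U \right)} = 2 + \left(24 U + 7\right) = 2 + \left(7 + 24 U\right) = 9 + 24 U$)
$- \frac{22904}{r{\left(173 \right)}} + \frac{c}{30338} = - \frac{22904}{9 + 24 \cdot 173} - \frac{27718}{30338} = - \frac{22904}{9 + 4152} - \frac{13859}{15169} = - \frac{22904}{4161} - \frac{13859}{15169} = - \frac{405098075}{63118209}$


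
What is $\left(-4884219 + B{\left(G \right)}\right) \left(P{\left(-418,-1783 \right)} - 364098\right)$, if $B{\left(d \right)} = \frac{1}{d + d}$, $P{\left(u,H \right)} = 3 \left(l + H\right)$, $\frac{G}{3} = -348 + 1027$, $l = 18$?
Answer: $\frac{2450098587589855}{1358} \approx 1.8042 \cdot 10^{12}$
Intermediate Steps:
$G = 2037$ ($G = 3 \left(-348 + 1027\right) = 3 \cdot 679 = 2037$)
$P{\left(u,H \right)} = 54 + 3 H$ ($P{\left(u,H \right)} = 3 \left(18 + H\right) = 54 + 3 H$)
$B{\left(d \right)} = \frac{1}{2 d}$
$\left(-4884219 + B{\left(G \right)}\right) \left(P{\left(-418,-1783 \right)} - 364098\right) = \left(-4884219 + \frac{1}{2 \cdot 2037}\right) \left(\left(54 + 3 \left(-1783\right)\right) - 364098\right) = \left(-4884219 + \frac{1}{2} \cdot \frac{1}{2037}\right) \left(\left(54 - 5349\right) - 364098\right) = \left(-4884219 + \frac{1}{4074}\right) \left(-5295 - 364098\right) = \left(- \frac{19898308205}{4074}\right) \left(-369393\right) = \frac{2450098587589855}{1358}$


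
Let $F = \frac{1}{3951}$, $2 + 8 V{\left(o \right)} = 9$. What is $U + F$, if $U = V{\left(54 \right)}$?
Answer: $\frac{27665}{31608} \approx 0.87525$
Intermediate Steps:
$V{\left(o \right)} = \frac{7}{8}$ ($V{\left(o \right)} = - \frac{1}{4} + \frac{1}{8} \cdot 9 = - \frac{1}{4} + \frac{9}{8} = \frac{7}{8}$)
$U = \frac{7}{8} \approx 0.875$
$F = \frac{1}{3951} \approx 0.0002531$
$U + F = \frac{7}{8} + \frac{1}{3951} = \frac{27665}{31608}$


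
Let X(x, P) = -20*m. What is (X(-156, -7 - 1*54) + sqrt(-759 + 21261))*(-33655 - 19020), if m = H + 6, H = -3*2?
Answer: -158025*sqrt(2278) ≈ -7.5423e+6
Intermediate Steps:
H = -6
m = 0 (m = -6 + 6 = 0)
X(x, P) = 0 (X(x, P) = -20*0 = 0)
(X(-156, -7 - 1*54) + sqrt(-759 + 21261))*(-33655 - 19020) = (0 + sqrt(-759 + 21261))*(-33655 - 19020) = (0 + sqrt(20502))*(-52675) = (0 + 3*sqrt(2278))*(-52675) = (3*sqrt(2278))*(-52675) = -158025*sqrt(2278)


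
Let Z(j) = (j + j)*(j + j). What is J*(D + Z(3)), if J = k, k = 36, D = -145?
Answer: -3924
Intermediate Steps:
Z(j) = 4*j² (Z(j) = (2*j)*(2*j) = 4*j²)
J = 36
J*(D + Z(3)) = 36*(-145 + 4*3²) = 36*(-145 + 4*9) = 36*(-145 + 36) = 36*(-109) = -3924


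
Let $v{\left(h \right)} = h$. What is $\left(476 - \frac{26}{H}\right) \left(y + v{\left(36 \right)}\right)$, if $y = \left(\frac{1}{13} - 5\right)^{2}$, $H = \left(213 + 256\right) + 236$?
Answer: $\frac{683187944}{23829} \approx 28670.0$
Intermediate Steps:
$H = 705$ ($H = 469 + 236 = 705$)
$y = \frac{4096}{169}$ ($y = \left(\frac{1}{13} - 5\right)^{2} = \left(- \frac{64}{13}\right)^{2} = \frac{4096}{169} \approx 24.237$)
$\left(476 - \frac{26}{H}\right) \left(y + v{\left(36 \right)}\right) = \left(476 - \frac{26}{705}\right) \left(\frac{4096}{169} + 36\right) = \left(476 - \frac{26}{705}\right) \frac{10180}{169} = \frac{335554}{705} \cdot \frac{10180}{169} = \frac{683187944}{23829}$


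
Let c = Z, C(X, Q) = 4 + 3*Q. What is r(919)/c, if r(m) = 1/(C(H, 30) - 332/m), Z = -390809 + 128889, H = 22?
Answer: -919/22539263680 ≈ -4.0773e-8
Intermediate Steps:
Z = -261920
c = -261920
r(m) = 1/(94 - 332/m) (r(m) = 1/((4 + 3*30) - 332/m) = 1/((4 + 90) - 332/m) = 1/(94 - 332/m))
r(919)/c = ((1/2)*919/(-166 + 47*919))/(-261920) = ((1/2)*919/(-166 + 43193))*(-1/261920) = ((1/2)*919/43027)*(-1/261920) = ((1/2)*919*(1/43027))*(-1/261920) = (919/86054)*(-1/261920) = -919/22539263680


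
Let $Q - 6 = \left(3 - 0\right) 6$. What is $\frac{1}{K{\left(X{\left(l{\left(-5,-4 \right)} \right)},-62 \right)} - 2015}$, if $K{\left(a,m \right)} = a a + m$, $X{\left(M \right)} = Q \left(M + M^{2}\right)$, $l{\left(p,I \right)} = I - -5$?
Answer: $\frac{1}{227} \approx 0.0044053$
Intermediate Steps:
$l{\left(p,I \right)} = 5 + I$ ($l{\left(p,I \right)} = I + 5 = 5 + I$)
$Q = 24$ ($Q = 6 + \left(3 - 0\right) 6 = 6 + \left(3 + 0\right) 6 = 6 + 3 \cdot 6 = 6 + 18 = 24$)
$X{\left(M \right)} = 24 M + 24 M^{2}$ ($X{\left(M \right)} = 24 \left(M + M^{2}\right) = 24 M + 24 M^{2}$)
$K{\left(a,m \right)} = m + a^{2}$ ($K{\left(a,m \right)} = a^{2} + m = m + a^{2}$)
$\frac{1}{K{\left(X{\left(l{\left(-5,-4 \right)} \right)},-62 \right)} - 2015} = \frac{1}{\left(-62 + \left(24 \left(5 - 4\right) \left(1 + \left(5 - 4\right)\right)\right)^{2}\right) - 2015} = \frac{1}{\left(-62 + \left(24 \cdot 1 \left(1 + 1\right)\right)^{2}\right) - 2015} = \frac{1}{\left(-62 + \left(24 \cdot 1 \cdot 2\right)^{2}\right) - 2015} = \frac{1}{\left(-62 + 48^{2}\right) - 2015} = \frac{1}{\left(-62 + 2304\right) - 2015} = \frac{1}{2242 - 2015} = \frac{1}{227}$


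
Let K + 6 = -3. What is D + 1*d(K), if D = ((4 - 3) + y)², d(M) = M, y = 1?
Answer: -5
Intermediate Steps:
K = -9 (K = -6 - 3 = -9)
D = 4 (D = ((4 - 3) + 1)² = (1 + 1)² = 2² = 4)
D + 1*d(K) = 4 + 1*(-9) = 4 - 9 = -5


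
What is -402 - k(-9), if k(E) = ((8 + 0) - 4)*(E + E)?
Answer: -330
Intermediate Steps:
k(E) = 8*E (k(E) = (8 - 4)*(2*E) = 4*(2*E) = 8*E)
-402 - k(-9) = -402 - 8*(-9) = -402 - 1*(-72) = -402 + 72 = -330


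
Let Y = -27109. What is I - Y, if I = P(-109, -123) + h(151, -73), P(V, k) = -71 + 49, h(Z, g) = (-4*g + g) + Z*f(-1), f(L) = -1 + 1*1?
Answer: 27306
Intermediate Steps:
f(L) = 0 (f(L) = -1 + 1 = 0)
h(Z, g) = -3*g (h(Z, g) = (-4*g + g) + Z*0 = -3*g + 0 = -3*g)
P(V, k) = -22
I = 197 (I = -22 - 3*(-73) = -22 + 219 = 197)
I - Y = 197 - 1*(-27109) = 197 + 27109 = 27306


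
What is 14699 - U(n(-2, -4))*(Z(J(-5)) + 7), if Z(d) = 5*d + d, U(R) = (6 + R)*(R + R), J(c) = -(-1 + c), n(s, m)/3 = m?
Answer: 8507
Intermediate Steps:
n(s, m) = 3*m
J(c) = 1 - c
U(R) = 2*R*(6 + R) (U(R) = (6 + R)*(2*R) = 2*R*(6 + R))
Z(d) = 6*d
14699 - U(n(-2, -4))*(Z(J(-5)) + 7) = 14699 - 2*(3*(-4))*(6 + 3*(-4))*(6*(1 - 1*(-5)) + 7) = 14699 - 2*(-12)*(6 - 12)*(6*(1 + 5) + 7) = 14699 - 2*(-12)*(-6)*(6*6 + 7) = 14699 - 144*(36 + 7) = 14699 - 144*43 = 14699 - 1*6192 = 14699 - 6192 = 8507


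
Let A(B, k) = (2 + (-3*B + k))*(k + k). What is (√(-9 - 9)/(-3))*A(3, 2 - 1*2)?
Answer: 0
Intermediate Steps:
A(B, k) = 2*k*(2 + k - 3*B) (A(B, k) = (2 + (k - 3*B))*(2*k) = (2 + k - 3*B)*(2*k) = 2*k*(2 + k - 3*B))
(√(-9 - 9)/(-3))*A(3, 2 - 1*2) = (√(-9 - 9)/(-3))*(2*(2 - 1*2)*(2 + (2 - 1*2) - 3*3)) = (-I*√2)*(2*(2 - 2)*(2 + (2 - 2) - 9)) = (-I*√2)*(2*0*(2 + 0 - 9)) = (-I*√2)*(2*0*(-7)) = -I*√2*0 = 0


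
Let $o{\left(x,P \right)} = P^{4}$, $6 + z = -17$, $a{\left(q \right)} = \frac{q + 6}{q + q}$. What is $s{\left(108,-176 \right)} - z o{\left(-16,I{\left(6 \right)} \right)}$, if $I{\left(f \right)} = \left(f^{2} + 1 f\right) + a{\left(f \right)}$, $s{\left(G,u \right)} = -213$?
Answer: $78632210$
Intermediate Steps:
$a{\left(q \right)} = \frac{6 + q}{2 q}$
$z = -23$ ($z = -6 - 17 = -23$)
$I{\left(f \right)} = f + f^{2} + \frac{6 + f}{2 f}$ ($I{\left(f \right)} = \left(f^{2} + 1 f\right) + \frac{6 + f}{2 f} = \left(f^{2} + f\right) + \frac{6 + f}{2 f} = \left(f + f^{2}\right) + \frac{6 + f}{2 f} = f + f^{2} + \frac{6 + f}{2 f}$)
$s{\left(108,-176 \right)} - z o{\left(-16,I{\left(6 \right)} \right)} = -213 - - 23 \left(\frac{1}{2} + 6 + 6^{2} + \frac{3}{6}\right)^{4} = -213 - - 23 \left(\frac{1}{2} + 6 + 36 + 3 \cdot \frac{1}{6}\right)^{4} = -213 - - 23 \left(\frac{1}{2} + 6 + 36 + \frac{1}{2}\right)^{4} = -213 - - 23 \cdot 43^{4} = -213 - \left(-23\right) 3418801 = -213 - -78632423 = -213 + 78632423 = 78632210$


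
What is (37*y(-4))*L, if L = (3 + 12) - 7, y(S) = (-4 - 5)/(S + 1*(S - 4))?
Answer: 222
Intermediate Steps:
y(S) = -9/(-4 + 2*S) (y(S) = -9/(S + 1*(-4 + S)) = -9/(S + (-4 + S)) = -9/(-4 + 2*S))
L = 8 (L = 15 - 7 = 8)
(37*y(-4))*L = (37*(-9/(-4 + 2*(-4))))*8 = (37*(-9/(-4 - 8)))*8 = (37*(-9/(-12)))*8 = (37*(-9*(-1/12)))*8 = (37*(¾))*8 = (111/4)*8 = 222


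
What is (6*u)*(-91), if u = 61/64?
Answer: -16653/32 ≈ -520.41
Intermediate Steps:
u = 61/64 (u = 61*(1/64) = 61/64 ≈ 0.95313)
(6*u)*(-91) = (6*(61/64))*(-91) = (183/32)*(-91) = -16653/32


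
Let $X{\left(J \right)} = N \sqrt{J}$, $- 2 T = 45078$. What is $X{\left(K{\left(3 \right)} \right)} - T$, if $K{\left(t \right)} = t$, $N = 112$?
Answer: $22539 + 112 \sqrt{3} \approx 22733.0$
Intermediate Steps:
$T = -22539$ ($T = \left(- \frac{1}{2}\right) 45078 = -22539$)
$X{\left(J \right)} = 112 \sqrt{J}$
$X{\left(K{\left(3 \right)} \right)} - T = 112 \sqrt{3} - -22539 = 112 \sqrt{3} + 22539 = 22539 + 112 \sqrt{3}$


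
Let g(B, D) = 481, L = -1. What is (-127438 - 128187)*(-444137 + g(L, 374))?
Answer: 113409565000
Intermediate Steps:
(-127438 - 128187)*(-444137 + g(L, 374)) = (-127438 - 128187)*(-444137 + 481) = -255625*(-443656) = 113409565000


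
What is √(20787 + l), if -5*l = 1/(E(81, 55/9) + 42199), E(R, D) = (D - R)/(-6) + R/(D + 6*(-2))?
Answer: √1894912687055343721290/301924735 ≈ 144.18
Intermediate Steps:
E(R, D) = -D/6 + R/6 + R/(-12 + D) (E(R, D) = (D - R)*(-⅙) + R/(D - 12) = (-D/6 + R/6) + R/(-12 + D) = -D/6 + R/6 + R/(-12 + D))
l = -1431/301924735 (l = -1/(5*((-(55/9)² - 6*81 + 12*(55/9) + (55/9)*81)/(6*(-12 + 55/9)) + 42199)) = -1/(5*((-(55*(⅑))² - 486 + 12*(55*(⅑)) + (55*(⅑))*81)/(6*(-12 + 55*(⅑))) + 42199)) = -1/(5*((-(55/9)² - 486 + 12*(55/9) + (55/9)*81)/(6*(-12 + 55/9)) + 42199)) = -1/(5*((-1*3025/81 - 486 + 220/3 + 495)/(6*(-53/9)) + 42199)) = -1/(5*((⅙)*(-9/53)*(-3025/81 - 486 + 220/3 + 495) + 42199)) = -1/(5*((⅙)*(-9/53)*(3644/81) + 42199)) = -1/(5*(-1822/1431 + 42199)) = -1/(5*60384947/1431) = -⅕*1431/60384947 = -1431/301924735 ≈ -4.7396e-6)
√(20787 + l) = √(20787 - 1431/301924735) = √(6276109465014/301924735) = √1894912687055343721290/301924735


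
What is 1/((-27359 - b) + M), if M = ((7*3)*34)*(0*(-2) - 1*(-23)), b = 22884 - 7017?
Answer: -1/26804 ≈ -3.7308e-5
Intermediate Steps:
b = 15867
M = 16422 (M = (21*34)*(0 + 23) = 714*23 = 16422)
1/((-27359 - b) + M) = 1/((-27359 - 1*15867) + 16422) = 1/((-27359 - 15867) + 16422) = 1/(-43226 + 16422) = 1/(-26804) = -1/26804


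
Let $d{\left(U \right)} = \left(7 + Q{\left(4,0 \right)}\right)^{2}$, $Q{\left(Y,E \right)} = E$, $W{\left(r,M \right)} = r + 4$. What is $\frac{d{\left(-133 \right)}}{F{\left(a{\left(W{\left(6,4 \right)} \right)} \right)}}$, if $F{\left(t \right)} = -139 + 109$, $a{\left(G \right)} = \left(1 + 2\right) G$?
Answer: $- \frac{49}{30} \approx -1.6333$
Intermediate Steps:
$W{\left(r,M \right)} = 4 + r$
$a{\left(G \right)} = 3 G$
$F{\left(t \right)} = -30$
$d{\left(U \right)} = 49$ ($d{\left(U \right)} = \left(7 + 0\right)^{2} = 7^{2} = 49$)
$\frac{d{\left(-133 \right)}}{F{\left(a{\left(W{\left(6,4 \right)} \right)} \right)}} = \frac{49}{-30} = 49 \left(- \frac{1}{30}\right) = - \frac{49}{30}$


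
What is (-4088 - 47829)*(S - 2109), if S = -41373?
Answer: 2257454994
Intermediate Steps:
(-4088 - 47829)*(S - 2109) = (-4088 - 47829)*(-41373 - 2109) = -51917*(-43482) = 2257454994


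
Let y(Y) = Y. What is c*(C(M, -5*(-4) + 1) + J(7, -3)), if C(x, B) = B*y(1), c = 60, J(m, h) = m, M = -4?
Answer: 1680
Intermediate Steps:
C(x, B) = B (C(x, B) = B*1 = B)
c*(C(M, -5*(-4) + 1) + J(7, -3)) = 60*((-5*(-4) + 1) + 7) = 60*((20 + 1) + 7) = 60*(21 + 7) = 60*28 = 1680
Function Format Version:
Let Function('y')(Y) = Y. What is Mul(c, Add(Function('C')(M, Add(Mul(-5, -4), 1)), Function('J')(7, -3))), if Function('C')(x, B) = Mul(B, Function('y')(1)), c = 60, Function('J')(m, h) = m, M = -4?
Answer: 1680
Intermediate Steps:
Function('C')(x, B) = B (Function('C')(x, B) = Mul(B, 1) = B)
Mul(c, Add(Function('C')(M, Add(Mul(-5, -4), 1)), Function('J')(7, -3))) = Mul(60, Add(Add(Mul(-5, -4), 1), 7)) = Mul(60, Add(Add(20, 1), 7)) = Mul(60, Add(21, 7)) = Mul(60, 28) = 1680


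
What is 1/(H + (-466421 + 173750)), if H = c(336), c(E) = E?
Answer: -1/292335 ≈ -3.4207e-6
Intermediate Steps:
H = 336
1/(H + (-466421 + 173750)) = 1/(336 + (-466421 + 173750)) = 1/(336 - 292671) = 1/(-292335) = -1/292335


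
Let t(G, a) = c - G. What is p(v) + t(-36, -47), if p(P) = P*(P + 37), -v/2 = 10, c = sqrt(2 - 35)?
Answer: -304 + I*sqrt(33) ≈ -304.0 + 5.7446*I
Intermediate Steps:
c = I*sqrt(33) (c = sqrt(-33) = I*sqrt(33) ≈ 5.7446*I)
t(G, a) = -G + I*sqrt(33) (t(G, a) = I*sqrt(33) - G = -G + I*sqrt(33))
v = -20 (v = -2*10 = -20)
p(P) = P*(37 + P)
p(v) + t(-36, -47) = -20*(37 - 20) + (-1*(-36) + I*sqrt(33)) = -20*17 + (36 + I*sqrt(33)) = -340 + (36 + I*sqrt(33)) = -304 + I*sqrt(33)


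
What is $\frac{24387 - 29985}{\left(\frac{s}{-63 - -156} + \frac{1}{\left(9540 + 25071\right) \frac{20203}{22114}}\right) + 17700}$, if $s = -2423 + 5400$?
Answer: $- \frac{4494287336102}{14235932745903} \approx -0.3157$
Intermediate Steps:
$s = 2977$
$\frac{24387 - 29985}{\left(\frac{s}{-63 - -156} + \frac{1}{\left(9540 + 25071\right) \frac{20203}{22114}}\right) + 17700} = \frac{24387 - 29985}{\left(\frac{2977}{-63 - -156} + \frac{1}{\left(9540 + 25071\right) \frac{20203}{22114}}\right) + 17700} = - \frac{5598}{\left(\frac{2977}{-63 + 156} + \frac{1}{34611 \cdot 20203 \cdot \frac{1}{22114}}\right) + 17700} = - \frac{5598}{\left(\frac{2977}{93} + \frac{1}{34611 \cdot \frac{20203}{22114}}\right) + 17700} = - \frac{5598}{\left(2977 \cdot \frac{1}{93} + \frac{1}{34611} \cdot \frac{22114}{20203}\right) + 17700} = - \frac{5598}{\left(\frac{2977}{93} + \frac{22114}{699246033}\right) + 17700} = - \frac{5598}{\frac{231295277427}{7225542341} + 17700} = - \frac{5598}{\frac{128123394713127}{7225542341}} = \left(-5598\right) \frac{7225542341}{128123394713127} = - \frac{4494287336102}{14235932745903}$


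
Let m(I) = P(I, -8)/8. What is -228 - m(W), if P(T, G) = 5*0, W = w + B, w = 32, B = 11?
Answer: -228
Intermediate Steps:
W = 43 (W = 32 + 11 = 43)
P(T, G) = 0
m(I) = 0 (m(I) = 0/8 = 0*(1/8) = 0)
-228 - m(W) = -228 - 1*0 = -228 + 0 = -228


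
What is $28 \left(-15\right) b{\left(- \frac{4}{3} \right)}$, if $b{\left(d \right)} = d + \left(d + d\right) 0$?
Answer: $560$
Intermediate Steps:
$b{\left(d \right)} = d$ ($b{\left(d \right)} = d + 2 d 0 = d + 0 = d$)
$28 \left(-15\right) b{\left(- \frac{4}{3} \right)} = 28 \left(-15\right) \left(- \frac{4}{3}\right) = - 420 \left(\left(-4\right) \frac{1}{3}\right) = \left(-420\right) \left(- \frac{4}{3}\right) = 560$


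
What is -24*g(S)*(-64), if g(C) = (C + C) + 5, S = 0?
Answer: 7680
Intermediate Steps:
g(C) = 5 + 2*C (g(C) = 2*C + 5 = 5 + 2*C)
-24*g(S)*(-64) = -24*(5 + 2*0)*(-64) = -24*(5 + 0)*(-64) = -24*5*(-64) = -120*(-64) = 7680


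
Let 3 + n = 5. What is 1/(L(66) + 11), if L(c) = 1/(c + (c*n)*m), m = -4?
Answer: 462/5081 ≈ 0.090927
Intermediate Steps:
n = 2 (n = -3 + 5 = 2)
L(c) = -1/(7*c) (L(c) = 1/(c + (c*2)*(-4)) = 1/(c + (2*c)*(-4)) = 1/(c - 8*c) = 1/(-7*c) = -1/(7*c))
1/(L(66) + 11) = 1/(-⅐/66 + 11) = 1/(-⅐*1/66 + 11) = 1/(-1/462 + 11) = 1/(5081/462) = 462/5081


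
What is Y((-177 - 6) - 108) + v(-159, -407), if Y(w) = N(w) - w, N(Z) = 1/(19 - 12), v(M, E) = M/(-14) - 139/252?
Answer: 76091/252 ≈ 301.95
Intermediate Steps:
v(M, E) = -139/252 - M/14 (v(M, E) = M*(-1/14) - 139*1/252 = -M/14 - 139/252 = -139/252 - M/14)
N(Z) = ⅐ (N(Z) = 1/7 = ⅐)
Y(w) = ⅐ - w
Y((-177 - 6) - 108) + v(-159, -407) = (⅐ - ((-177 - 6) - 108)) + (-139/252 - 1/14*(-159)) = (⅐ - (-183 - 108)) + (-139/252 + 159/14) = (⅐ - 1*(-291)) + 389/36 = (⅐ + 291) + 389/36 = 2038/7 + 389/36 = 76091/252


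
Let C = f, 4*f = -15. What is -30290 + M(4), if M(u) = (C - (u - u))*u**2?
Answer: -30350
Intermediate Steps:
f = -15/4 (f = (1/4)*(-15) = -15/4 ≈ -3.7500)
C = -15/4 ≈ -3.7500
M(u) = -15*u**2/4 (M(u) = (-15/4 - (u - u))*u**2 = (-15/4 - 1*0)*u**2 = (-15/4 + 0)*u**2 = -15*u**2/4)
-30290 + M(4) = -30290 - 15/4*4**2 = -30290 - 15/4*16 = -30290 - 60 = -30350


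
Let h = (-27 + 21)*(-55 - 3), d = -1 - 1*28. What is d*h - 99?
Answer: -10191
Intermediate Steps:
d = -29 (d = -1 - 28 = -29)
h = 348 (h = -6*(-58) = 348)
d*h - 99 = -29*348 - 99 = -10092 - 99 = -10191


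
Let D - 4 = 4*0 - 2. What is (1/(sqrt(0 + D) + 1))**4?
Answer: (1 + sqrt(2))**(-4) ≈ 0.029437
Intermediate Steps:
D = 2 (D = 4 + (4*0 - 2) = 4 + (0 - 2) = 4 - 2 = 2)
(1/(sqrt(0 + D) + 1))**4 = (1/(sqrt(0 + 2) + 1))**4 = (1/(sqrt(2) + 1))**4 = (1/(1 + sqrt(2)))**4 = (1 + sqrt(2))**(-4)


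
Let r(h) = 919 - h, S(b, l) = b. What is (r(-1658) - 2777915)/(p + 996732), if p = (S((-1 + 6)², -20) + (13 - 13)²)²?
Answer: -2775338/997357 ≈ -2.7827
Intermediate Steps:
p = 625 (p = ((-1 + 6)² + (13 - 13)²)² = (5² + 0²)² = (25 + 0)² = 25² = 625)
(r(-1658) - 2777915)/(p + 996732) = ((919 - 1*(-1658)) - 2777915)/(625 + 996732) = ((919 + 1658) - 2777915)/997357 = (2577 - 2777915)*(1/997357) = -2775338*1/997357 = -2775338/997357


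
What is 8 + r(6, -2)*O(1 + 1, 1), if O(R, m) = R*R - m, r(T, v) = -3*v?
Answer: 26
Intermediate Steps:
O(R, m) = R² - m
8 + r(6, -2)*O(1 + 1, 1) = 8 + (-3*(-2))*((1 + 1)² - 1*1) = 8 + 6*(2² - 1) = 8 + 6*(4 - 1) = 8 + 6*3 = 8 + 18 = 26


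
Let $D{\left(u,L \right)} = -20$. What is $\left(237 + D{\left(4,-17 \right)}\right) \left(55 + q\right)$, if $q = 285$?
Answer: $73780$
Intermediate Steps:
$\left(237 + D{\left(4,-17 \right)}\right) \left(55 + q\right) = \left(237 - 20\right) \left(55 + 285\right) = 217 \cdot 340 = 73780$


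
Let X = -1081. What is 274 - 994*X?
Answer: 1074788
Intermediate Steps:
274 - 994*X = 274 - 994*(-1081) = 274 + 1074514 = 1074788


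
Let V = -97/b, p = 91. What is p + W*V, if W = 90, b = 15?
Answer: -491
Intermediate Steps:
V = -97/15 ≈ -6.4667
p + W*V = 91 + 90*(-97/15) = 91 - 582 = -491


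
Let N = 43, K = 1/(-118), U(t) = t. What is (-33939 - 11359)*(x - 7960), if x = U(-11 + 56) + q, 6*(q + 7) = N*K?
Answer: 127034141531/354 ≈ 3.5885e+8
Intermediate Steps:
K = -1/118 ≈ -0.0084746
q = -4999/708 (q = -7 + (43*(-1/118))/6 = -7 + (⅙)*(-43/118) = -7 - 43/708 = -4999/708 ≈ -7.0607)
x = 26861/708 (x = (-11 + 56) - 4999/708 = 45 - 4999/708 = 26861/708 ≈ 37.939)
(-33939 - 11359)*(x - 7960) = (-33939 - 11359)*(26861/708 - 7960) = -45298*(-5608819/708) = 127034141531/354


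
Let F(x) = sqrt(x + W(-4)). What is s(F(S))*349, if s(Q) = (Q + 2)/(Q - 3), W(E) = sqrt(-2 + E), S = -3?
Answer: -349/5 - 698*sqrt(-3 + I*sqrt(6))/5 - 349*I*sqrt(6)/10 - 349*I*sqrt(6)*sqrt(-3 + I*sqrt(6))/30 ≈ -109.21 - 363.1*I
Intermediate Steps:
F(x) = sqrt(x + I*sqrt(6)) (F(x) = sqrt(x + sqrt(-2 - 4)) = sqrt(x + sqrt(-6)) = sqrt(x + I*sqrt(6)))
s(Q) = (2 + Q)/(-3 + Q)
s(F(S))*349 = ((2 + sqrt(-3 + I*sqrt(6)))/(-3 + sqrt(-3 + I*sqrt(6))))*349 = 349*(2 + sqrt(-3 + I*sqrt(6)))/(-3 + sqrt(-3 + I*sqrt(6)))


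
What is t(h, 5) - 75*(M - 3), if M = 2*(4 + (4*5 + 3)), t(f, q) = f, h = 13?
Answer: -3812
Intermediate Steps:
M = 54 (M = 2*(4 + (20 + 3)) = 2*(4 + 23) = 2*27 = 54)
t(h, 5) - 75*(M - 3) = 13 - 75*(54 - 3) = 13 - 75*51 = 13 - 3825 = -3812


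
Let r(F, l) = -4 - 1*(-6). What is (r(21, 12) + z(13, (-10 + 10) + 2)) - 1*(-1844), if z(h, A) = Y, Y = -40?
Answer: 1806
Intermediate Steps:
r(F, l) = 2 (r(F, l) = -4 + 6 = 2)
z(h, A) = -40
(r(21, 12) + z(13, (-10 + 10) + 2)) - 1*(-1844) = (2 - 40) - 1*(-1844) = -38 + 1844 = 1806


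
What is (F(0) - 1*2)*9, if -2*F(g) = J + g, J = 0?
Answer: -18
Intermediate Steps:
F(g) = -g/2 (F(g) = -(0 + g)/2 = -g/2)
(F(0) - 1*2)*9 = (-½*0 - 1*2)*9 = (0 - 2)*9 = -2*9 = -18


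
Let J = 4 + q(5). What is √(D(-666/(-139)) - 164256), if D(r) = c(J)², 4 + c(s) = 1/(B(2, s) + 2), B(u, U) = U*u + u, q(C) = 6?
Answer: I*√94602431/24 ≈ 405.27*I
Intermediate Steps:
B(u, U) = u + U*u
J = 10 (J = 4 + 6 = 10)
c(s) = -4 + 1/(4 + 2*s) (c(s) = -4 + 1/(2*(1 + s) + 2) = -4 + 1/((2 + 2*s) + 2) = -4 + 1/(4 + 2*s))
D(r) = 9025/576 (D(r) = ((-15 - 8*10)/(2*(2 + 10)))² = ((½)*(-15 - 80)/12)² = ((½)*(1/12)*(-95))² = (-95/24)² = 9025/576)
√(D(-666/(-139)) - 164256) = √(9025/576 - 164256) = √(-94602431/576) = I*√94602431/24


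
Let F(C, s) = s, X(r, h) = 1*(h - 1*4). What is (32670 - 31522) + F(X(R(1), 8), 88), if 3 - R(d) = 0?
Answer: 1236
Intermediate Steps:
R(d) = 3 (R(d) = 3 - 1*0 = 3 + 0 = 3)
X(r, h) = -4 + h (X(r, h) = 1*(h - 4) = 1*(-4 + h) = -4 + h)
(32670 - 31522) + F(X(R(1), 8), 88) = (32670 - 31522) + 88 = 1148 + 88 = 1236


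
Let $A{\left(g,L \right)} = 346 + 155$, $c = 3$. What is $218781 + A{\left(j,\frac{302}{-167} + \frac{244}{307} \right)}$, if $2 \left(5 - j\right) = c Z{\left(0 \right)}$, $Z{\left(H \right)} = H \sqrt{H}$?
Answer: $219282$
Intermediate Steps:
$Z{\left(H \right)} = H^{\frac{3}{2}}$
$j = 5$ ($j = 5 - \frac{3 \cdot 0^{\frac{3}{2}}}{2} = 5 - \frac{3 \cdot 0}{2} = 5 - 0 = 5 + 0 = 5$)
$A{\left(g,L \right)} = 501$
$218781 + A{\left(j,\frac{302}{-167} + \frac{244}{307} \right)} = 218781 + 501 = 219282$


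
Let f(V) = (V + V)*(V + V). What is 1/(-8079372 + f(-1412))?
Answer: -1/104396 ≈ -9.5789e-6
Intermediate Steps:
f(V) = 4*V**2 (f(V) = (2*V)*(2*V) = 4*V**2)
1/(-8079372 + f(-1412)) = 1/(-8079372 + 4*(-1412)**2) = 1/(-8079372 + 4*1993744) = 1/(-8079372 + 7974976) = 1/(-104396) = -1/104396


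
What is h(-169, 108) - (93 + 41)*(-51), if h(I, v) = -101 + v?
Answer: 6841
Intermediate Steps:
h(-169, 108) - (93 + 41)*(-51) = (-101 + 108) - (93 + 41)*(-51) = 7 - 134*(-51) = 7 - 1*(-6834) = 7 + 6834 = 6841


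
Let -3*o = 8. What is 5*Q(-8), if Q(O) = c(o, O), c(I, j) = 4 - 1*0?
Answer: 20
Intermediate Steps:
o = -8/3 (o = -⅓*8 = -8/3 ≈ -2.6667)
c(I, j) = 4 (c(I, j) = 4 + 0 = 4)
Q(O) = 4
5*Q(-8) = 5*4 = 20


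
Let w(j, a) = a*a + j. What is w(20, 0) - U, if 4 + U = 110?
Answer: -86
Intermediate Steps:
U = 106 (U = -4 + 110 = 106)
w(j, a) = j + a**2 (w(j, a) = a**2 + j = j + a**2)
w(20, 0) - U = (20 + 0**2) - 1*106 = (20 + 0) - 106 = 20 - 106 = -86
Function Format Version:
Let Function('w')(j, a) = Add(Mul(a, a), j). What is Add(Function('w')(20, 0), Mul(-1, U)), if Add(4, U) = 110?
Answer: -86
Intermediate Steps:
U = 106 (U = Add(-4, 110) = 106)
Function('w')(j, a) = Add(j, Pow(a, 2)) (Function('w')(j, a) = Add(Pow(a, 2), j) = Add(j, Pow(a, 2)))
Add(Function('w')(20, 0), Mul(-1, U)) = Add(Add(20, Pow(0, 2)), Mul(-1, 106)) = Add(Add(20, 0), -106) = Add(20, -106) = -86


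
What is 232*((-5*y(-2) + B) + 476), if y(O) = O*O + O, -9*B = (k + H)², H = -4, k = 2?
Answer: 972080/9 ≈ 1.0801e+5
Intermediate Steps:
B = -4/9 (B = -(2 - 4)²/9 = -⅑*(-2)² = -⅑*4 = -4/9 ≈ -0.44444)
y(O) = O + O² (y(O) = O² + O = O + O²)
232*((-5*y(-2) + B) + 476) = 232*((-(-10)*(1 - 2) - 4/9) + 476) = 232*((-(-10)*(-1) - 4/9) + 476) = 232*((-5*2 - 4/9) + 476) = 232*((-10 - 4/9) + 476) = 232*(-94/9 + 476) = 232*(4190/9) = 972080/9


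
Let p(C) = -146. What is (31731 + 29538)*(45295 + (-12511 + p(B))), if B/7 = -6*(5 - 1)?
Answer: 1999697622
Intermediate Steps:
B = -168 (B = 7*(-6*(5 - 1)) = 7*(-6*4) = 7*(-24) = -168)
(31731 + 29538)*(45295 + (-12511 + p(B))) = (31731 + 29538)*(45295 + (-12511 - 146)) = 61269*(45295 - 12657) = 61269*32638 = 1999697622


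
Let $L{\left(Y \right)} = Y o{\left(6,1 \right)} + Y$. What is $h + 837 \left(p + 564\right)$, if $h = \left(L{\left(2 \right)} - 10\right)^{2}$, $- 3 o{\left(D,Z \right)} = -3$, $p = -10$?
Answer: $463734$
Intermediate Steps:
$o{\left(D,Z \right)} = 1$ ($o{\left(D,Z \right)} = \left(- \frac{1}{3}\right) \left(-3\right) = 1$)
$L{\left(Y \right)} = 2 Y$ ($L{\left(Y \right)} = Y 1 + Y = Y + Y = 2 Y$)
$h = 36$ ($h = \left(2 \cdot 2 - 10\right)^{2} = \left(4 - 10\right)^{2} = \left(-6\right)^{2} = 36$)
$h + 837 \left(p + 564\right) = 36 + 837 \left(-10 + 564\right) = 36 + 837 \cdot 554 = 36 + 463698 = 463734$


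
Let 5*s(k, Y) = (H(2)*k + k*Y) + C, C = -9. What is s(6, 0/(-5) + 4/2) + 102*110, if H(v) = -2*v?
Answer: 56079/5 ≈ 11216.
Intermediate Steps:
s(k, Y) = -9/5 - 4*k/5 + Y*k/5 (s(k, Y) = (((-2*2)*k + k*Y) - 9)/5 = ((-4*k + Y*k) - 9)/5 = (-9 - 4*k + Y*k)/5 = -9/5 - 4*k/5 + Y*k/5)
s(6, 0/(-5) + 4/2) + 102*110 = (-9/5 - ⅘*6 + (⅕)*(0/(-5) + 4/2)*6) + 102*110 = (-9/5 - 24/5 + (⅕)*(0*(-⅕) + 4*(½))*6) + 11220 = (-9/5 - 24/5 + (⅕)*(0 + 2)*6) + 11220 = (-9/5 - 24/5 + (⅕)*2*6) + 11220 = (-9/5 - 24/5 + 12/5) + 11220 = -21/5 + 11220 = 56079/5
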